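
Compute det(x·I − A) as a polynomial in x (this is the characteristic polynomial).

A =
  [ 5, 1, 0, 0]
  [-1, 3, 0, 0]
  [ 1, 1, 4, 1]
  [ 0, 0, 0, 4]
x^4 - 16*x^3 + 96*x^2 - 256*x + 256

Expanding det(x·I − A) (e.g. by cofactor expansion or by noting that A is similar to its Jordan form J, which has the same characteristic polynomial as A) gives
  χ_A(x) = x^4 - 16*x^3 + 96*x^2 - 256*x + 256
which factors as (x - 4)^4. The eigenvalues (with algebraic multiplicities) are λ = 4 with multiplicity 4.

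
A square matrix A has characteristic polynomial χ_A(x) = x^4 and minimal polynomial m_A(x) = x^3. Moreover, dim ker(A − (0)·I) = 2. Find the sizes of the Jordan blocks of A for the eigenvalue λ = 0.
Block sizes for λ = 0: [3, 1]

Step 1 — from the characteristic polynomial, algebraic multiplicity of λ = 0 is 4. From dim ker(A − (0)·I) = 2, there are exactly 2 Jordan blocks for λ = 0.
Step 2 — from the minimal polynomial, the factor (x − 0)^3 tells us the largest block for λ = 0 has size 3.
Step 3 — with total size 4, 2 blocks, and largest block 3, the block sizes (in nonincreasing order) are [3, 1].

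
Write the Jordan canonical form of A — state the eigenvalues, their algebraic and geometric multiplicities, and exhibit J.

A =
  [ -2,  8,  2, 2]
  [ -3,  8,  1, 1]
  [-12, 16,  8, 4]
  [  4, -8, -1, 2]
J_3(4) ⊕ J_1(4)

The characteristic polynomial is
  det(x·I − A) = x^4 - 16*x^3 + 96*x^2 - 256*x + 256 = (x - 4)^4

Eigenvalues and multiplicities (the geometric multiplicity of λ is n − rank(A − λI), which equals the number of Jordan blocks for λ):
  λ = 4: algebraic multiplicity = 4, geometric multiplicity = 2

Determining the block sizes for each eigenvalue:
  λ = 4: with am = 4 and gm = 2, the partition is not yet determined (e.g. several partitions of 4 into 2 parts exist). Let N = A − (4)·I. Computing rank(N^1) = 2, rank(N^2) = 1, rank(N^3) = 0; the number of blocks of size ≥ j is rank(N^{j−1}) − rank(N^j), giving [2, 1, 1]. So we have 1 block(s) of size 3, 1 block(s) of size 1 → block sizes [3, 1]

Assembling the blocks gives a Jordan form
J =
  [4, 1, 0, 0]
  [0, 4, 1, 0]
  [0, 0, 4, 0]
  [0, 0, 0, 4]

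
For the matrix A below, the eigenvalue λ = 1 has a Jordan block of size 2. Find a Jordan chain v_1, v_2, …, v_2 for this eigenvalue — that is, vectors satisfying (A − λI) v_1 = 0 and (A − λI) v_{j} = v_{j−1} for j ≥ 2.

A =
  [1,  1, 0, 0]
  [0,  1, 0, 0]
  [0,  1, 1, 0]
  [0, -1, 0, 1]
A Jordan chain for λ = 1 of length 2:
v_1 = (1, 0, 1, -1)ᵀ
v_2 = (0, 1, 0, 0)ᵀ

Let N = A − (1)·I. We want v_2 with N^2 v_2 = 0 but N^1 v_2 ≠ 0; then v_{j-1} := N · v_j for j = 2, …, 2.

Pick v_2 = (0, 1, 0, 0)ᵀ.
Then v_1 = N · v_2 = (1, 0, 1, -1)ᵀ.

Sanity check: (A − (1)·I) v_1 = (0, 0, 0, 0)ᵀ = 0. ✓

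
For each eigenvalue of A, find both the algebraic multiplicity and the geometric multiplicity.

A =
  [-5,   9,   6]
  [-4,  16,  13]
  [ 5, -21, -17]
λ = -2: alg = 3, geom = 1

Step 1 — factor the characteristic polynomial to read off the algebraic multiplicities:
  χ_A(x) = (x + 2)^3

Step 2 — compute geometric multiplicities via the rank-nullity identity g(λ) = n − rank(A − λI):
  rank(A − (-2)·I) = 2, so dim ker(A − (-2)·I) = n − 2 = 1

Summary:
  λ = -2: algebraic multiplicity = 3, geometric multiplicity = 1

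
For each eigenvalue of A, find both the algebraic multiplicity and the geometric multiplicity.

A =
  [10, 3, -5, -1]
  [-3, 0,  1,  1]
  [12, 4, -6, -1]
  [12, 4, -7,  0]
λ = 1: alg = 4, geom = 2

Step 1 — factor the characteristic polynomial to read off the algebraic multiplicities:
  χ_A(x) = (x - 1)^4

Step 2 — compute geometric multiplicities via the rank-nullity identity g(λ) = n − rank(A − λI):
  rank(A − (1)·I) = 2, so dim ker(A − (1)·I) = n − 2 = 2

Summary:
  λ = 1: algebraic multiplicity = 4, geometric multiplicity = 2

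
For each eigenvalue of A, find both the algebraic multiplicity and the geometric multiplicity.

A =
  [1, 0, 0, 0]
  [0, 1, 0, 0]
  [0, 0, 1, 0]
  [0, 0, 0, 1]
λ = 1: alg = 4, geom = 4

Step 1 — factor the characteristic polynomial to read off the algebraic multiplicities:
  χ_A(x) = (x - 1)^4

Step 2 — compute geometric multiplicities via the rank-nullity identity g(λ) = n − rank(A − λI):
  rank(A − (1)·I) = 0, so dim ker(A − (1)·I) = n − 0 = 4

Summary:
  λ = 1: algebraic multiplicity = 4, geometric multiplicity = 4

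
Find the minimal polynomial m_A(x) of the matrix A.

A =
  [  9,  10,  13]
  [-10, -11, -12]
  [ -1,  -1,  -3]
x^3 + 5*x^2 + 8*x + 4

The characteristic polynomial is χ_A(x) = (x + 1)*(x + 2)^2, so the eigenvalues are known. The minimal polynomial is
  m_A(x) = Π_λ (x − λ)^{k_λ}
where k_λ is the size of the *largest* Jordan block for λ (equivalently, the smallest k with (A − λI)^k v = 0 for every generalised eigenvector v of λ).

  λ = -2: largest Jordan block has size 2, contributing (x + 2)^2
  λ = -1: largest Jordan block has size 1, contributing (x + 1)

So m_A(x) = (x + 1)*(x + 2)^2 = x^3 + 5*x^2 + 8*x + 4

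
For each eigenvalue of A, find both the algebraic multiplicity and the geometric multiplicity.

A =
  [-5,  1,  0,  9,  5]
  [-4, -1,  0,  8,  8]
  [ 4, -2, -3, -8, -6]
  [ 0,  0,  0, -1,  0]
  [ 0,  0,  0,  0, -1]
λ = -3: alg = 3, geom = 2; λ = -1: alg = 2, geom = 2

Step 1 — factor the characteristic polynomial to read off the algebraic multiplicities:
  χ_A(x) = (x + 1)^2*(x + 3)^3

Step 2 — compute geometric multiplicities via the rank-nullity identity g(λ) = n − rank(A − λI):
  rank(A − (-3)·I) = 3, so dim ker(A − (-3)·I) = n − 3 = 2
  rank(A − (-1)·I) = 3, so dim ker(A − (-1)·I) = n − 3 = 2

Summary:
  λ = -3: algebraic multiplicity = 3, geometric multiplicity = 2
  λ = -1: algebraic multiplicity = 2, geometric multiplicity = 2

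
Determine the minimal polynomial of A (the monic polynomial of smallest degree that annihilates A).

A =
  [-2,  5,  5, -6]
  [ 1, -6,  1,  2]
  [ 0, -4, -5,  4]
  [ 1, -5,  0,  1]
x^2 + 6*x + 9

The characteristic polynomial is χ_A(x) = (x + 3)^4, so the eigenvalues are known. The minimal polynomial is
  m_A(x) = Π_λ (x − λ)^{k_λ}
where k_λ is the size of the *largest* Jordan block for λ (equivalently, the smallest k with (A − λI)^k v = 0 for every generalised eigenvector v of λ).

  λ = -3: largest Jordan block has size 2, contributing (x + 3)^2

So m_A(x) = (x + 3)^2 = x^2 + 6*x + 9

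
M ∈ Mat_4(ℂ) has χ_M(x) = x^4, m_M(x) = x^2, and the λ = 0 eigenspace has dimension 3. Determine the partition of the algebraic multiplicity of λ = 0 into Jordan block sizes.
Block sizes for λ = 0: [2, 1, 1]

Step 1 — from the characteristic polynomial, algebraic multiplicity of λ = 0 is 4. From dim ker(M − (0)·I) = 3, there are exactly 3 Jordan blocks for λ = 0.
Step 2 — from the minimal polynomial, the factor (x − 0)^2 tells us the largest block for λ = 0 has size 2.
Step 3 — with total size 4, 3 blocks, and largest block 2, the block sizes (in nonincreasing order) are [2, 1, 1].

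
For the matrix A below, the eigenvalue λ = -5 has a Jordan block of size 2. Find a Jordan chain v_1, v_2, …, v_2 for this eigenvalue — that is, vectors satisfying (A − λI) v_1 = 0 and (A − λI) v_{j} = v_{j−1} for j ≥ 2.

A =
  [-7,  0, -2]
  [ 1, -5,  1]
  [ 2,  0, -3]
A Jordan chain for λ = -5 of length 2:
v_1 = (-2, 1, 2)ᵀ
v_2 = (1, 0, 0)ᵀ

Let N = A − (-5)·I. We want v_2 with N^2 v_2 = 0 but N^1 v_2 ≠ 0; then v_{j-1} := N · v_j for j = 2, …, 2.

Pick v_2 = (1, 0, 0)ᵀ.
Then v_1 = N · v_2 = (-2, 1, 2)ᵀ.

Sanity check: (A − (-5)·I) v_1 = (0, 0, 0)ᵀ = 0. ✓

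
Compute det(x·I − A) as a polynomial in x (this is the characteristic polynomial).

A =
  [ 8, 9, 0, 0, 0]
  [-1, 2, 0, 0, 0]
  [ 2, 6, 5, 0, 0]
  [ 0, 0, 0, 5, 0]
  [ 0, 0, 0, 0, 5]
x^5 - 25*x^4 + 250*x^3 - 1250*x^2 + 3125*x - 3125

Expanding det(x·I − A) (e.g. by cofactor expansion or by noting that A is similar to its Jordan form J, which has the same characteristic polynomial as A) gives
  χ_A(x) = x^5 - 25*x^4 + 250*x^3 - 1250*x^2 + 3125*x - 3125
which factors as (x - 5)^5. The eigenvalues (with algebraic multiplicities) are λ = 5 with multiplicity 5.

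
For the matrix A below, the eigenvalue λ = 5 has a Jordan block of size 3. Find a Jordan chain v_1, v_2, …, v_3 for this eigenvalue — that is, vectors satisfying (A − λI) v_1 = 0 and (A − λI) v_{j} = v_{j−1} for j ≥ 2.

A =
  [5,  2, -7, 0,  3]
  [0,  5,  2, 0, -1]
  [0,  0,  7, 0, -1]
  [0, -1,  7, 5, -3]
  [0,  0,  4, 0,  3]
A Jordan chain for λ = 5 of length 3:
v_1 = (2, 0, 0, 0, 0)ᵀ
v_2 = (-7, 2, 2, 7, 4)ᵀ
v_3 = (0, 0, 1, 0, 0)ᵀ

Let N = A − (5)·I. We want v_3 with N^3 v_3 = 0 but N^2 v_3 ≠ 0; then v_{j-1} := N · v_j for j = 3, …, 2.

Pick v_3 = (0, 0, 1, 0, 0)ᵀ.
Then v_2 = N · v_3 = (-7, 2, 2, 7, 4)ᵀ.
Then v_1 = N · v_2 = (2, 0, 0, 0, 0)ᵀ.

Sanity check: (A − (5)·I) v_1 = (0, 0, 0, 0, 0)ᵀ = 0. ✓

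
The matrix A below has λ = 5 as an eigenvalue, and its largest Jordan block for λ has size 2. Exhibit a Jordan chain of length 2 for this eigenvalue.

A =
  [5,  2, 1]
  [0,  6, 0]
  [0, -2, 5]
A Jordan chain for λ = 5 of length 2:
v_1 = (1, 0, 0)ᵀ
v_2 = (0, 0, 1)ᵀ

Let N = A − (5)·I. We want v_2 with N^2 v_2 = 0 but N^1 v_2 ≠ 0; then v_{j-1} := N · v_j for j = 2, …, 2.

Pick v_2 = (0, 0, 1)ᵀ.
Then v_1 = N · v_2 = (1, 0, 0)ᵀ.

Sanity check: (A − (5)·I) v_1 = (0, 0, 0)ᵀ = 0. ✓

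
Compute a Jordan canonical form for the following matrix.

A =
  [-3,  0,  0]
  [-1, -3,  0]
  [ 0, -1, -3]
J_3(-3)

The characteristic polynomial is
  det(x·I − A) = x^3 + 9*x^2 + 27*x + 27 = (x + 3)^3

Eigenvalues and multiplicities (the geometric multiplicity of λ is n − rank(A − λI), which equals the number of Jordan blocks for λ):
  λ = -3: algebraic multiplicity = 3, geometric multiplicity = 1

Determining the block sizes for each eigenvalue:
  λ = -3: one block (gm = 1), so the single block has size am = 3 → block sizes [3]

Assembling the blocks gives a Jordan form
J =
  [-3,  1,  0]
  [ 0, -3,  1]
  [ 0,  0, -3]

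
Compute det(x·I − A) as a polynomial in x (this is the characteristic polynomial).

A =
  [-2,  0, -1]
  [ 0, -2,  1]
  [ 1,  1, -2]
x^3 + 6*x^2 + 12*x + 8

Expanding det(x·I − A) (e.g. by cofactor expansion or by noting that A is similar to its Jordan form J, which has the same characteristic polynomial as A) gives
  χ_A(x) = x^3 + 6*x^2 + 12*x + 8
which factors as (x + 2)^3. The eigenvalues (with algebraic multiplicities) are λ = -2 with multiplicity 3.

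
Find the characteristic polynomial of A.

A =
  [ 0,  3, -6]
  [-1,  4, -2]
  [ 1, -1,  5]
x^3 - 9*x^2 + 27*x - 27

Expanding det(x·I − A) (e.g. by cofactor expansion or by noting that A is similar to its Jordan form J, which has the same characteristic polynomial as A) gives
  χ_A(x) = x^3 - 9*x^2 + 27*x - 27
which factors as (x - 3)^3. The eigenvalues (with algebraic multiplicities) are λ = 3 with multiplicity 3.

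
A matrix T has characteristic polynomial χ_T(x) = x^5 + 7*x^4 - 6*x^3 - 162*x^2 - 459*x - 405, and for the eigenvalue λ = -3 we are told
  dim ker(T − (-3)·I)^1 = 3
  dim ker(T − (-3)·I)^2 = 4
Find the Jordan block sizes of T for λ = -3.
Block sizes for λ = -3: [2, 1, 1]

From the dimensions of kernels of powers, the number of Jordan blocks of size at least j is d_j − d_{j−1} where d_j = dim ker(N^j) (with d_0 = 0). Computing the differences gives [3, 1].
The number of blocks of size exactly k is (#blocks of size ≥ k) − (#blocks of size ≥ k + 1), so the partition is: 2 block(s) of size 1, 1 block(s) of size 2.
In nonincreasing order the block sizes are [2, 1, 1].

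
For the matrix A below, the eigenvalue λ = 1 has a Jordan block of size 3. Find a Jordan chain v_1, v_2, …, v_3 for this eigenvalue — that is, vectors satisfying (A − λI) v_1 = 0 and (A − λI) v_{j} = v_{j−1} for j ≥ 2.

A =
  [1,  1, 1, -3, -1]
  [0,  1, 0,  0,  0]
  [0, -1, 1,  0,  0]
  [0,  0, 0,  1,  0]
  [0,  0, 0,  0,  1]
A Jordan chain for λ = 1 of length 3:
v_1 = (-1, 0, 0, 0, 0)ᵀ
v_2 = (1, 0, -1, 0, 0)ᵀ
v_3 = (0, 1, 0, 0, 0)ᵀ

Let N = A − (1)·I. We want v_3 with N^3 v_3 = 0 but N^2 v_3 ≠ 0; then v_{j-1} := N · v_j for j = 3, …, 2.

Pick v_3 = (0, 1, 0, 0, 0)ᵀ.
Then v_2 = N · v_3 = (1, 0, -1, 0, 0)ᵀ.
Then v_1 = N · v_2 = (-1, 0, 0, 0, 0)ᵀ.

Sanity check: (A − (1)·I) v_1 = (0, 0, 0, 0, 0)ᵀ = 0. ✓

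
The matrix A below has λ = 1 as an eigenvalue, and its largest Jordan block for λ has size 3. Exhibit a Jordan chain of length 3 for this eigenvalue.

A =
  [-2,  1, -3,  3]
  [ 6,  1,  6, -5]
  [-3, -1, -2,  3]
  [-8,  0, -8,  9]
A Jordan chain for λ = 1 of length 3:
v_1 = (1, 0, -1, 0)ᵀ
v_2 = (0, 1, 0, 0)ᵀ
v_3 = (1, 0, 0, 1)ᵀ

Let N = A − (1)·I. We want v_3 with N^3 v_3 = 0 but N^2 v_3 ≠ 0; then v_{j-1} := N · v_j for j = 3, …, 2.

Pick v_3 = (1, 0, 0, 1)ᵀ.
Then v_2 = N · v_3 = (0, 1, 0, 0)ᵀ.
Then v_1 = N · v_2 = (1, 0, -1, 0)ᵀ.

Sanity check: (A − (1)·I) v_1 = (0, 0, 0, 0)ᵀ = 0. ✓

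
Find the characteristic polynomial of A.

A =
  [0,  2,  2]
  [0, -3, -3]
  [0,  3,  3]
x^3

Expanding det(x·I − A) (e.g. by cofactor expansion or by noting that A is similar to its Jordan form J, which has the same characteristic polynomial as A) gives
  χ_A(x) = x^3
which factors as x^3. The eigenvalues (with algebraic multiplicities) are λ = 0 with multiplicity 3.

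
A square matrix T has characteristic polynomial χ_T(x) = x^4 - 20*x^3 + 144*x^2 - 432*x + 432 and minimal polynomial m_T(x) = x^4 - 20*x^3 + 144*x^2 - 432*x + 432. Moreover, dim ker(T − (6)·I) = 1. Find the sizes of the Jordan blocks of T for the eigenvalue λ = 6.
Block sizes for λ = 6: [3]

Step 1 — from the characteristic polynomial, algebraic multiplicity of λ = 6 is 3. From dim ker(T − (6)·I) = 1, there are exactly 1 Jordan blocks for λ = 6.
Step 2 — from the minimal polynomial, the factor (x − 6)^3 tells us the largest block for λ = 6 has size 3.
Step 3 — with total size 3, 1 blocks, and largest block 3, the block sizes (in nonincreasing order) are [3].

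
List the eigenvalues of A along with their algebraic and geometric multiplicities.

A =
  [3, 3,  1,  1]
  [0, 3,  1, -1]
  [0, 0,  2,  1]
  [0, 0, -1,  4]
λ = 3: alg = 4, geom = 2

Step 1 — factor the characteristic polynomial to read off the algebraic multiplicities:
  χ_A(x) = (x - 3)^4

Step 2 — compute geometric multiplicities via the rank-nullity identity g(λ) = n − rank(A − λI):
  rank(A − (3)·I) = 2, so dim ker(A − (3)·I) = n − 2 = 2

Summary:
  λ = 3: algebraic multiplicity = 4, geometric multiplicity = 2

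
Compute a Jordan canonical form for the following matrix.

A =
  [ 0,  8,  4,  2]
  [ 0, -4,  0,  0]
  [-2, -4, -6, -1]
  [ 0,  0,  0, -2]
J_1(-4) ⊕ J_1(-4) ⊕ J_2(-2)

The characteristic polynomial is
  det(x·I − A) = x^4 + 12*x^3 + 52*x^2 + 96*x + 64 = (x + 2)^2*(x + 4)^2

Eigenvalues and multiplicities (the geometric multiplicity of λ is n − rank(A − λI), which equals the number of Jordan blocks for λ):
  λ = -4: algebraic multiplicity = 2, geometric multiplicity = 2
  λ = -2: algebraic multiplicity = 2, geometric multiplicity = 1

Determining the block sizes for each eigenvalue:
  λ = -4: gm = am = 2, so every block has size 1 → block sizes [1, 1]
  λ = -2: one block (gm = 1), so the single block has size am = 2 → block sizes [2]

Assembling the blocks gives a Jordan form
J =
  [-4,  0,  0,  0]
  [ 0, -4,  0,  0]
  [ 0,  0, -2,  1]
  [ 0,  0,  0, -2]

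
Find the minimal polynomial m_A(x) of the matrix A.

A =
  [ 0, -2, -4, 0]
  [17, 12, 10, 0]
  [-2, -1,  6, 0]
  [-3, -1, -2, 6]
x^3 - 18*x^2 + 108*x - 216

The characteristic polynomial is χ_A(x) = (x - 6)^4, so the eigenvalues are known. The minimal polynomial is
  m_A(x) = Π_λ (x − λ)^{k_λ}
where k_λ is the size of the *largest* Jordan block for λ (equivalently, the smallest k with (A − λI)^k v = 0 for every generalised eigenvector v of λ).

  λ = 6: largest Jordan block has size 3, contributing (x − 6)^3

So m_A(x) = (x - 6)^3 = x^3 - 18*x^2 + 108*x - 216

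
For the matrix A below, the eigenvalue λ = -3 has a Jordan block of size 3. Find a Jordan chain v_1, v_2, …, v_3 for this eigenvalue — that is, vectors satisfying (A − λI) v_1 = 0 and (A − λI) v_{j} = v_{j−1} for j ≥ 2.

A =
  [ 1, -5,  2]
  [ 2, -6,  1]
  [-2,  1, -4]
A Jordan chain for λ = -3 of length 3:
v_1 = (2, 0, -4)ᵀ
v_2 = (4, 2, -2)ᵀ
v_3 = (1, 0, 0)ᵀ

Let N = A − (-3)·I. We want v_3 with N^3 v_3 = 0 but N^2 v_3 ≠ 0; then v_{j-1} := N · v_j for j = 3, …, 2.

Pick v_3 = (1, 0, 0)ᵀ.
Then v_2 = N · v_3 = (4, 2, -2)ᵀ.
Then v_1 = N · v_2 = (2, 0, -4)ᵀ.

Sanity check: (A − (-3)·I) v_1 = (0, 0, 0)ᵀ = 0. ✓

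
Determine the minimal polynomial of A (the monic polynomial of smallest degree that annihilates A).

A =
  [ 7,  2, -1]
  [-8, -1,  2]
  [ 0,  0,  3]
x^2 - 6*x + 9

The characteristic polynomial is χ_A(x) = (x - 3)^3, so the eigenvalues are known. The minimal polynomial is
  m_A(x) = Π_λ (x − λ)^{k_λ}
where k_λ is the size of the *largest* Jordan block for λ (equivalently, the smallest k with (A − λI)^k v = 0 for every generalised eigenvector v of λ).

  λ = 3: largest Jordan block has size 2, contributing (x − 3)^2

So m_A(x) = (x - 3)^2 = x^2 - 6*x + 9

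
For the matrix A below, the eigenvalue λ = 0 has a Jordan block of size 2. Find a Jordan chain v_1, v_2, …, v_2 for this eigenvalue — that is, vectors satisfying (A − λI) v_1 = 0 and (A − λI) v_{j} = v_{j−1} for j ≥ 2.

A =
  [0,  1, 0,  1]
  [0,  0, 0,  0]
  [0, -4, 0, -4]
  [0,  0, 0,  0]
A Jordan chain for λ = 0 of length 2:
v_1 = (1, 0, -4, 0)ᵀ
v_2 = (0, 1, 0, 0)ᵀ

Let N = A − (0)·I. We want v_2 with N^2 v_2 = 0 but N^1 v_2 ≠ 0; then v_{j-1} := N · v_j for j = 2, …, 2.

Pick v_2 = (0, 1, 0, 0)ᵀ.
Then v_1 = N · v_2 = (1, 0, -4, 0)ᵀ.

Sanity check: (A − (0)·I) v_1 = (0, 0, 0, 0)ᵀ = 0. ✓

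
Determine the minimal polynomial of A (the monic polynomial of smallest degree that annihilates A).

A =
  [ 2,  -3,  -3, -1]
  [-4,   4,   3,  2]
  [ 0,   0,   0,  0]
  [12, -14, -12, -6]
x^3

The characteristic polynomial is χ_A(x) = x^4, so the eigenvalues are known. The minimal polynomial is
  m_A(x) = Π_λ (x − λ)^{k_λ}
where k_λ is the size of the *largest* Jordan block for λ (equivalently, the smallest k with (A − λI)^k v = 0 for every generalised eigenvector v of λ).

  λ = 0: largest Jordan block has size 3, contributing (x − 0)^3

So m_A(x) = x^3 = x^3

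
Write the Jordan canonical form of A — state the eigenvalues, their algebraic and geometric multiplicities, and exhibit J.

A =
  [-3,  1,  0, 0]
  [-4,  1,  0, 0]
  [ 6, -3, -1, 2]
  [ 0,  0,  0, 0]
J_2(-1) ⊕ J_1(-1) ⊕ J_1(0)

The characteristic polynomial is
  det(x·I − A) = x^4 + 3*x^3 + 3*x^2 + x = x*(x + 1)^3

Eigenvalues and multiplicities (the geometric multiplicity of λ is n − rank(A − λI), which equals the number of Jordan blocks for λ):
  λ = -1: algebraic multiplicity = 3, geometric multiplicity = 2
  λ = 0: algebraic multiplicity = 1, geometric multiplicity = 1

Determining the block sizes for each eigenvalue:
  λ = -1: 2 blocks summing to 3 forces exactly one block of size 2 and the rest size 1 → block sizes [2, 1]
  λ = 0: one block (gm = 1), so the single block has size am = 1 → block sizes [1]

Assembling the blocks gives a Jordan form
J =
  [-1,  1,  0, 0]
  [ 0, -1,  0, 0]
  [ 0,  0, -1, 0]
  [ 0,  0,  0, 0]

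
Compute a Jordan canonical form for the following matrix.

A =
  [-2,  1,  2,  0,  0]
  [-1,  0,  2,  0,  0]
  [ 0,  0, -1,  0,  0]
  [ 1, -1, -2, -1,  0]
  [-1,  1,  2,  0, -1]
J_2(-1) ⊕ J_1(-1) ⊕ J_1(-1) ⊕ J_1(-1)

The characteristic polynomial is
  det(x·I − A) = x^5 + 5*x^4 + 10*x^3 + 10*x^2 + 5*x + 1 = (x + 1)^5

Eigenvalues and multiplicities (the geometric multiplicity of λ is n − rank(A − λI), which equals the number of Jordan blocks for λ):
  λ = -1: algebraic multiplicity = 5, geometric multiplicity = 4

Determining the block sizes for each eigenvalue:
  λ = -1: 4 blocks summing to 5 forces exactly one block of size 2 and the rest size 1 → block sizes [2, 1, 1, 1]

Assembling the blocks gives a Jordan form
J =
  [-1,  1,  0,  0,  0]
  [ 0, -1,  0,  0,  0]
  [ 0,  0, -1,  0,  0]
  [ 0,  0,  0, -1,  0]
  [ 0,  0,  0,  0, -1]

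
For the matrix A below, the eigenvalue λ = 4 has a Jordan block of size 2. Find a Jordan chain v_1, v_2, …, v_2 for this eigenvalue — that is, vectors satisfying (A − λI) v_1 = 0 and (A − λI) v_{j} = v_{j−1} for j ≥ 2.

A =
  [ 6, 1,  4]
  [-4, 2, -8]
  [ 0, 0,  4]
A Jordan chain for λ = 4 of length 2:
v_1 = (2, -4, 0)ᵀ
v_2 = (1, 0, 0)ᵀ

Let N = A − (4)·I. We want v_2 with N^2 v_2 = 0 but N^1 v_2 ≠ 0; then v_{j-1} := N · v_j for j = 2, …, 2.

Pick v_2 = (1, 0, 0)ᵀ.
Then v_1 = N · v_2 = (2, -4, 0)ᵀ.

Sanity check: (A − (4)·I) v_1 = (0, 0, 0)ᵀ = 0. ✓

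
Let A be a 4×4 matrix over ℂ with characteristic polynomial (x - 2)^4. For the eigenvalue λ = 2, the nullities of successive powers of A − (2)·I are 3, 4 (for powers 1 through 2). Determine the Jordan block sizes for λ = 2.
Block sizes for λ = 2: [2, 1, 1]

From the dimensions of kernels of powers, the number of Jordan blocks of size at least j is d_j − d_{j−1} where d_j = dim ker(N^j) (with d_0 = 0). Computing the differences gives [3, 1].
The number of blocks of size exactly k is (#blocks of size ≥ k) − (#blocks of size ≥ k + 1), so the partition is: 2 block(s) of size 1, 1 block(s) of size 2.
In nonincreasing order the block sizes are [2, 1, 1].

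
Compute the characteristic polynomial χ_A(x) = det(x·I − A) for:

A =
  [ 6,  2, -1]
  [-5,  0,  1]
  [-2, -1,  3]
x^3 - 9*x^2 + 27*x - 27

Expanding det(x·I − A) (e.g. by cofactor expansion or by noting that A is similar to its Jordan form J, which has the same characteristic polynomial as A) gives
  χ_A(x) = x^3 - 9*x^2 + 27*x - 27
which factors as (x - 3)^3. The eigenvalues (with algebraic multiplicities) are λ = 3 with multiplicity 3.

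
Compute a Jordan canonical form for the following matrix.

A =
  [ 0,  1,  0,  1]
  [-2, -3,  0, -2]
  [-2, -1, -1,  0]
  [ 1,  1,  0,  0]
J_2(-1) ⊕ J_2(-1)

The characteristic polynomial is
  det(x·I − A) = x^4 + 4*x^3 + 6*x^2 + 4*x + 1 = (x + 1)^4

Eigenvalues and multiplicities (the geometric multiplicity of λ is n − rank(A − λI), which equals the number of Jordan blocks for λ):
  λ = -1: algebraic multiplicity = 4, geometric multiplicity = 2

Determining the block sizes for each eigenvalue:
  λ = -1: with am = 4 and gm = 2, the partition is not yet determined (e.g. several partitions of 4 into 2 parts exist). Let N = A − (-1)·I. Computing rank(N^1) = 2, rank(N^2) = 0; the number of blocks of size ≥ j is rank(N^{j−1}) − rank(N^j), giving [2, 2]. So we have 2 block(s) of size 2 → block sizes [2, 2]

Assembling the blocks gives a Jordan form
J =
  [-1,  1,  0,  0]
  [ 0, -1,  0,  0]
  [ 0,  0, -1,  1]
  [ 0,  0,  0, -1]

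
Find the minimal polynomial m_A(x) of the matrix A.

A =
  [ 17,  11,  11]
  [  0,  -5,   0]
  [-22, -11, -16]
x^2 - x - 30

The characteristic polynomial is χ_A(x) = (x - 6)*(x + 5)^2, so the eigenvalues are known. The minimal polynomial is
  m_A(x) = Π_λ (x − λ)^{k_λ}
where k_λ is the size of the *largest* Jordan block for λ (equivalently, the smallest k with (A − λI)^k v = 0 for every generalised eigenvector v of λ).

  λ = -5: largest Jordan block has size 1, contributing (x + 5)
  λ = 6: largest Jordan block has size 1, contributing (x − 6)

So m_A(x) = (x - 6)*(x + 5) = x^2 - x - 30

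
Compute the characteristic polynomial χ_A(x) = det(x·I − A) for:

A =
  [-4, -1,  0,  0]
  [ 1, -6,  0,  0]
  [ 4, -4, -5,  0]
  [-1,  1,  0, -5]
x^4 + 20*x^3 + 150*x^2 + 500*x + 625

Expanding det(x·I − A) (e.g. by cofactor expansion or by noting that A is similar to its Jordan form J, which has the same characteristic polynomial as A) gives
  χ_A(x) = x^4 + 20*x^3 + 150*x^2 + 500*x + 625
which factors as (x + 5)^4. The eigenvalues (with algebraic multiplicities) are λ = -5 with multiplicity 4.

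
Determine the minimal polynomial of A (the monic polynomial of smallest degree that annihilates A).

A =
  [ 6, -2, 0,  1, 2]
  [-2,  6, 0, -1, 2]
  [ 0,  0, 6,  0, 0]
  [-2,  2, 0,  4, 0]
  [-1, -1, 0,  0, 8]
x^2 - 12*x + 36

The characteristic polynomial is χ_A(x) = (x - 6)^5, so the eigenvalues are known. The minimal polynomial is
  m_A(x) = Π_λ (x − λ)^{k_λ}
where k_λ is the size of the *largest* Jordan block for λ (equivalently, the smallest k with (A − λI)^k v = 0 for every generalised eigenvector v of λ).

  λ = 6: largest Jordan block has size 2, contributing (x − 6)^2

So m_A(x) = (x - 6)^2 = x^2 - 12*x + 36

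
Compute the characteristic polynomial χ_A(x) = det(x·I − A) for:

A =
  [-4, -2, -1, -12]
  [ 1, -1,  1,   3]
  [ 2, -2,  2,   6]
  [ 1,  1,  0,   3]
x^4

Expanding det(x·I − A) (e.g. by cofactor expansion or by noting that A is similar to its Jordan form J, which has the same characteristic polynomial as A) gives
  χ_A(x) = x^4
which factors as x^4. The eigenvalues (with algebraic multiplicities) are λ = 0 with multiplicity 4.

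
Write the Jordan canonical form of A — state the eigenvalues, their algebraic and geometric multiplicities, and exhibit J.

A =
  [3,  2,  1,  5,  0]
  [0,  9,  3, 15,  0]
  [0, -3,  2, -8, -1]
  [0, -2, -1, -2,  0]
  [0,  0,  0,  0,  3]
J_3(3) ⊕ J_1(3) ⊕ J_1(3)

The characteristic polynomial is
  det(x·I − A) = x^5 - 15*x^4 + 90*x^3 - 270*x^2 + 405*x - 243 = (x - 3)^5

Eigenvalues and multiplicities (the geometric multiplicity of λ is n − rank(A − λI), which equals the number of Jordan blocks for λ):
  λ = 3: algebraic multiplicity = 5, geometric multiplicity = 3

Determining the block sizes for each eigenvalue:
  λ = 3: with am = 5 and gm = 3, the partition is not yet determined (e.g. several partitions of 5 into 3 parts exist). Let N = A − (3)·I. Computing rank(N^1) = 2, rank(N^2) = 1, rank(N^3) = 0; the number of blocks of size ≥ j is rank(N^{j−1}) − rank(N^j), giving [3, 1, 1]. So we have 1 block(s) of size 3, 2 block(s) of size 1 → block sizes [3, 1, 1]

Assembling the blocks gives a Jordan form
J =
  [3, 1, 0, 0, 0]
  [0, 3, 1, 0, 0]
  [0, 0, 3, 0, 0]
  [0, 0, 0, 3, 0]
  [0, 0, 0, 0, 3]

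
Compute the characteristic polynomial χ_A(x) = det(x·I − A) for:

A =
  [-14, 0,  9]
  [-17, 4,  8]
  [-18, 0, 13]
x^3 - 3*x^2 - 24*x + 80

Expanding det(x·I − A) (e.g. by cofactor expansion or by noting that A is similar to its Jordan form J, which has the same characteristic polynomial as A) gives
  χ_A(x) = x^3 - 3*x^2 - 24*x + 80
which factors as (x - 4)^2*(x + 5). The eigenvalues (with algebraic multiplicities) are λ = -5 with multiplicity 1, λ = 4 with multiplicity 2.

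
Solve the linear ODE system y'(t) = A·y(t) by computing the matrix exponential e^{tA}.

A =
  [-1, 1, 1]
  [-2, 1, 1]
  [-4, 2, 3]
e^{tA} =
  [-t^2*exp(t) - 2*t*exp(t) + exp(t), t*exp(t), t^2*exp(t)/2 + t*exp(t)]
  [-2*t*exp(t), exp(t), t*exp(t)]
  [-2*t^2*exp(t) - 4*t*exp(t), 2*t*exp(t), t^2*exp(t) + 2*t*exp(t) + exp(t)]

Strategy: write A = P · J · P⁻¹ where J is a Jordan canonical form, so e^{tA} = P · e^{tJ} · P⁻¹, and e^{tJ} can be computed block-by-block.

A has Jordan form
J =
  [1, 1, 0]
  [0, 1, 1]
  [0, 0, 1]
(up to reordering of blocks).

Per-block formulas:
  For a 3×3 Jordan block J_3(1): exp(t · J_3(1)) = e^(1t)·(I + t·N + (t^2/2)·N^2), where N is the 3×3 nilpotent shift.

After assembling e^{tJ} and conjugating by P, we get:

e^{tA} =
  [-t^2*exp(t) - 2*t*exp(t) + exp(t), t*exp(t), t^2*exp(t)/2 + t*exp(t)]
  [-2*t*exp(t), exp(t), t*exp(t)]
  [-2*t^2*exp(t) - 4*t*exp(t), 2*t*exp(t), t^2*exp(t) + 2*t*exp(t) + exp(t)]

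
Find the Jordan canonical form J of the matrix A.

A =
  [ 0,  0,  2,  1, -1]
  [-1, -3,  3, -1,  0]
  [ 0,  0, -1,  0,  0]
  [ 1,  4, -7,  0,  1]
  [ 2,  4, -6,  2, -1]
J_3(-1) ⊕ J_2(-1)

The characteristic polynomial is
  det(x·I − A) = x^5 + 5*x^4 + 10*x^3 + 10*x^2 + 5*x + 1 = (x + 1)^5

Eigenvalues and multiplicities (the geometric multiplicity of λ is n − rank(A − λI), which equals the number of Jordan blocks for λ):
  λ = -1: algebraic multiplicity = 5, geometric multiplicity = 2

Determining the block sizes for each eigenvalue:
  λ = -1: with am = 5 and gm = 2, the partition is not yet determined (e.g. several partitions of 5 into 2 parts exist). Let N = A − (-1)·I. Computing rank(N^1) = 3, rank(N^2) = 1, rank(N^3) = 0; the number of blocks of size ≥ j is rank(N^{j−1}) − rank(N^j), giving [2, 2, 1]. So we have 1 block(s) of size 3, 1 block(s) of size 2 → block sizes [3, 2]

Assembling the blocks gives a Jordan form
J =
  [-1,  1,  0,  0,  0]
  [ 0, -1,  1,  0,  0]
  [ 0,  0, -1,  0,  0]
  [ 0,  0,  0, -1,  1]
  [ 0,  0,  0,  0, -1]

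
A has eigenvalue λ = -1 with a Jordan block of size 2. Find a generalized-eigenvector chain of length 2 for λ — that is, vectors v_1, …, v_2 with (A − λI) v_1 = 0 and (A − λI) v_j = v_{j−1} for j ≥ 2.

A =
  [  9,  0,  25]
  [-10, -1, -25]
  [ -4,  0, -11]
A Jordan chain for λ = -1 of length 2:
v_1 = (10, -10, -4)ᵀ
v_2 = (1, 0, 0)ᵀ

Let N = A − (-1)·I. We want v_2 with N^2 v_2 = 0 but N^1 v_2 ≠ 0; then v_{j-1} := N · v_j for j = 2, …, 2.

Pick v_2 = (1, 0, 0)ᵀ.
Then v_1 = N · v_2 = (10, -10, -4)ᵀ.

Sanity check: (A − (-1)·I) v_1 = (0, 0, 0)ᵀ = 0. ✓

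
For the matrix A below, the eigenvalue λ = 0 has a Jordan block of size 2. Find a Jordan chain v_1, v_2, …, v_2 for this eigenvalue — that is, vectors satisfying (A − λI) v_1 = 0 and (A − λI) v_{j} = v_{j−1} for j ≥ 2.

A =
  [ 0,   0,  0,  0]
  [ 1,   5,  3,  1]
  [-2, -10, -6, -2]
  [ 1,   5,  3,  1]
A Jordan chain for λ = 0 of length 2:
v_1 = (0, 1, -2, 1)ᵀ
v_2 = (1, 0, 0, 0)ᵀ

Let N = A − (0)·I. We want v_2 with N^2 v_2 = 0 but N^1 v_2 ≠ 0; then v_{j-1} := N · v_j for j = 2, …, 2.

Pick v_2 = (1, 0, 0, 0)ᵀ.
Then v_1 = N · v_2 = (0, 1, -2, 1)ᵀ.

Sanity check: (A − (0)·I) v_1 = (0, 0, 0, 0)ᵀ = 0. ✓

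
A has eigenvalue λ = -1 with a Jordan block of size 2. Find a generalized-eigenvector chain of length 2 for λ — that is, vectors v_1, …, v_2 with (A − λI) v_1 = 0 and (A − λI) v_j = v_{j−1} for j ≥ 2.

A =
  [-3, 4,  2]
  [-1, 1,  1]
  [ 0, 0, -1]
A Jordan chain for λ = -1 of length 2:
v_1 = (-2, -1, 0)ᵀ
v_2 = (1, 0, 0)ᵀ

Let N = A − (-1)·I. We want v_2 with N^2 v_2 = 0 but N^1 v_2 ≠ 0; then v_{j-1} := N · v_j for j = 2, …, 2.

Pick v_2 = (1, 0, 0)ᵀ.
Then v_1 = N · v_2 = (-2, -1, 0)ᵀ.

Sanity check: (A − (-1)·I) v_1 = (0, 0, 0)ᵀ = 0. ✓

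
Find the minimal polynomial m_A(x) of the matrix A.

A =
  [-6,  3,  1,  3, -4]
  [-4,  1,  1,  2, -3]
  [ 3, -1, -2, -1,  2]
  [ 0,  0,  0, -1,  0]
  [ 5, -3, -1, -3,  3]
x^3 + 3*x^2 + 3*x + 1

The characteristic polynomial is χ_A(x) = (x + 1)^5, so the eigenvalues are known. The minimal polynomial is
  m_A(x) = Π_λ (x − λ)^{k_λ}
where k_λ is the size of the *largest* Jordan block for λ (equivalently, the smallest k with (A − λI)^k v = 0 for every generalised eigenvector v of λ).

  λ = -1: largest Jordan block has size 3, contributing (x + 1)^3

So m_A(x) = (x + 1)^3 = x^3 + 3*x^2 + 3*x + 1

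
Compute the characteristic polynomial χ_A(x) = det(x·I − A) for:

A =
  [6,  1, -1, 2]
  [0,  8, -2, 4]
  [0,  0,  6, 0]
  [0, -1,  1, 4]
x^4 - 24*x^3 + 216*x^2 - 864*x + 1296

Expanding det(x·I − A) (e.g. by cofactor expansion or by noting that A is similar to its Jordan form J, which has the same characteristic polynomial as A) gives
  χ_A(x) = x^4 - 24*x^3 + 216*x^2 - 864*x + 1296
which factors as (x - 6)^4. The eigenvalues (with algebraic multiplicities) are λ = 6 with multiplicity 4.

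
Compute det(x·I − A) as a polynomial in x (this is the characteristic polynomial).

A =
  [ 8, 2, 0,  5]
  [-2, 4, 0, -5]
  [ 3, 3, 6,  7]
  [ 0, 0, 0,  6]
x^4 - 24*x^3 + 216*x^2 - 864*x + 1296

Expanding det(x·I − A) (e.g. by cofactor expansion or by noting that A is similar to its Jordan form J, which has the same characteristic polynomial as A) gives
  χ_A(x) = x^4 - 24*x^3 + 216*x^2 - 864*x + 1296
which factors as (x - 6)^4. The eigenvalues (with algebraic multiplicities) are λ = 6 with multiplicity 4.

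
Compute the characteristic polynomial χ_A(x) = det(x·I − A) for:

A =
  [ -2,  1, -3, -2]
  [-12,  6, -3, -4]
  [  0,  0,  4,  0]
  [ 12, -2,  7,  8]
x^4 - 16*x^3 + 96*x^2 - 256*x + 256

Expanding det(x·I − A) (e.g. by cofactor expansion or by noting that A is similar to its Jordan form J, which has the same characteristic polynomial as A) gives
  χ_A(x) = x^4 - 16*x^3 + 96*x^2 - 256*x + 256
which factors as (x - 4)^4. The eigenvalues (with algebraic multiplicities) are λ = 4 with multiplicity 4.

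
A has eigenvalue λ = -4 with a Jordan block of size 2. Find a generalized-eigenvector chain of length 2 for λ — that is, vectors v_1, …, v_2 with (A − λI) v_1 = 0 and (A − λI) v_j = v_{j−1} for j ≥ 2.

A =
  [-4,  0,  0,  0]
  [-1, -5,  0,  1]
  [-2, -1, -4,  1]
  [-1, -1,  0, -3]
A Jordan chain for λ = -4 of length 2:
v_1 = (0, -1, -2, -1)ᵀ
v_2 = (1, 0, 0, 0)ᵀ

Let N = A − (-4)·I. We want v_2 with N^2 v_2 = 0 but N^1 v_2 ≠ 0; then v_{j-1} := N · v_j for j = 2, …, 2.

Pick v_2 = (1, 0, 0, 0)ᵀ.
Then v_1 = N · v_2 = (0, -1, -2, -1)ᵀ.

Sanity check: (A − (-4)·I) v_1 = (0, 0, 0, 0)ᵀ = 0. ✓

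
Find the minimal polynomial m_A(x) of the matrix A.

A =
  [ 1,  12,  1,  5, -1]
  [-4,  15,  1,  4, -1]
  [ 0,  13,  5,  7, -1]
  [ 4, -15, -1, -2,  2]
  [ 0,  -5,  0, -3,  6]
x^3 - 15*x^2 + 75*x - 125

The characteristic polynomial is χ_A(x) = (x - 5)^5, so the eigenvalues are known. The minimal polynomial is
  m_A(x) = Π_λ (x − λ)^{k_λ}
where k_λ is the size of the *largest* Jordan block for λ (equivalently, the smallest k with (A − λI)^k v = 0 for every generalised eigenvector v of λ).

  λ = 5: largest Jordan block has size 3, contributing (x − 5)^3

So m_A(x) = (x - 5)^3 = x^3 - 15*x^2 + 75*x - 125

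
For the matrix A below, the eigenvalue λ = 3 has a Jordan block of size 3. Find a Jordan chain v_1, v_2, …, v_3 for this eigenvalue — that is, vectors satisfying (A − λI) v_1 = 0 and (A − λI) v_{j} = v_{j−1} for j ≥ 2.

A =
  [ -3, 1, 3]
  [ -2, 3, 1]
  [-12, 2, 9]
A Jordan chain for λ = 3 of length 3:
v_1 = (-2, 0, -4)ᵀ
v_2 = (-6, -2, -12)ᵀ
v_3 = (1, 0, 0)ᵀ

Let N = A − (3)·I. We want v_3 with N^3 v_3 = 0 but N^2 v_3 ≠ 0; then v_{j-1} := N · v_j for j = 3, …, 2.

Pick v_3 = (1, 0, 0)ᵀ.
Then v_2 = N · v_3 = (-6, -2, -12)ᵀ.
Then v_1 = N · v_2 = (-2, 0, -4)ᵀ.

Sanity check: (A − (3)·I) v_1 = (0, 0, 0)ᵀ = 0. ✓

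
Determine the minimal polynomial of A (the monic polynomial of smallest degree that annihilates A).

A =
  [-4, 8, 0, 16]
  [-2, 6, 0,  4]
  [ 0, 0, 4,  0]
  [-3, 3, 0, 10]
x^2 - 8*x + 16

The characteristic polynomial is χ_A(x) = (x - 4)^4, so the eigenvalues are known. The minimal polynomial is
  m_A(x) = Π_λ (x − λ)^{k_λ}
where k_λ is the size of the *largest* Jordan block for λ (equivalently, the smallest k with (A − λI)^k v = 0 for every generalised eigenvector v of λ).

  λ = 4: largest Jordan block has size 2, contributing (x − 4)^2

So m_A(x) = (x - 4)^2 = x^2 - 8*x + 16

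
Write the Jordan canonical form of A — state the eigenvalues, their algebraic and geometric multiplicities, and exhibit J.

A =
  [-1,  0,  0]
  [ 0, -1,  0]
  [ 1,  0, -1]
J_2(-1) ⊕ J_1(-1)

The characteristic polynomial is
  det(x·I − A) = x^3 + 3*x^2 + 3*x + 1 = (x + 1)^3

Eigenvalues and multiplicities (the geometric multiplicity of λ is n − rank(A − λI), which equals the number of Jordan blocks for λ):
  λ = -1: algebraic multiplicity = 3, geometric multiplicity = 2

Determining the block sizes for each eigenvalue:
  λ = -1: 2 blocks summing to 3 forces exactly one block of size 2 and the rest size 1 → block sizes [2, 1]

Assembling the blocks gives a Jordan form
J =
  [-1,  1,  0]
  [ 0, -1,  0]
  [ 0,  0, -1]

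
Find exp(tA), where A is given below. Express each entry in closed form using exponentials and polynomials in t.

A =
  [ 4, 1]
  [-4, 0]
e^{tA} =
  [2*t*exp(2*t) + exp(2*t), t*exp(2*t)]
  [-4*t*exp(2*t), -2*t*exp(2*t) + exp(2*t)]

Strategy: write A = P · J · P⁻¹ where J is a Jordan canonical form, so e^{tA} = P · e^{tJ} · P⁻¹, and e^{tJ} can be computed block-by-block.

A has Jordan form
J =
  [2, 1]
  [0, 2]
(up to reordering of blocks).

Per-block formulas:
  For a 2×2 Jordan block J_2(2): exp(t · J_2(2)) = e^(2t)·(I + t·N), where N is the 2×2 nilpotent shift.

After assembling e^{tJ} and conjugating by P, we get:

e^{tA} =
  [2*t*exp(2*t) + exp(2*t), t*exp(2*t)]
  [-4*t*exp(2*t), -2*t*exp(2*t) + exp(2*t)]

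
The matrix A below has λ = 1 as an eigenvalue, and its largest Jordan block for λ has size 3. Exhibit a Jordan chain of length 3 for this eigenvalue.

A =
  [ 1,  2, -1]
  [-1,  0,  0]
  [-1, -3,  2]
A Jordan chain for λ = 1 of length 3:
v_1 = (-1, 1, 2)ᵀ
v_2 = (0, -1, -1)ᵀ
v_3 = (1, 0, 0)ᵀ

Let N = A − (1)·I. We want v_3 with N^3 v_3 = 0 but N^2 v_3 ≠ 0; then v_{j-1} := N · v_j for j = 3, …, 2.

Pick v_3 = (1, 0, 0)ᵀ.
Then v_2 = N · v_3 = (0, -1, -1)ᵀ.
Then v_1 = N · v_2 = (-1, 1, 2)ᵀ.

Sanity check: (A − (1)·I) v_1 = (0, 0, 0)ᵀ = 0. ✓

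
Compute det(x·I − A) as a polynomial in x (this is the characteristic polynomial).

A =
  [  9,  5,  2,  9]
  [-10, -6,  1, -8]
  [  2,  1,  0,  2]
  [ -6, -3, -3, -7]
x^4 + 4*x^3 + 6*x^2 + 4*x + 1

Expanding det(x·I − A) (e.g. by cofactor expansion or by noting that A is similar to its Jordan form J, which has the same characteristic polynomial as A) gives
  χ_A(x) = x^4 + 4*x^3 + 6*x^2 + 4*x + 1
which factors as (x + 1)^4. The eigenvalues (with algebraic multiplicities) are λ = -1 with multiplicity 4.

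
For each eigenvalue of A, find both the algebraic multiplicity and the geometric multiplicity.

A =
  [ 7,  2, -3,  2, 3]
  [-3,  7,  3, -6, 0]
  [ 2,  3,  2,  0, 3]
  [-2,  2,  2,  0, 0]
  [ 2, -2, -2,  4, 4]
λ = 4: alg = 5, geom = 3

Step 1 — factor the characteristic polynomial to read off the algebraic multiplicities:
  χ_A(x) = (x - 4)^5

Step 2 — compute geometric multiplicities via the rank-nullity identity g(λ) = n − rank(A − λI):
  rank(A − (4)·I) = 2, so dim ker(A − (4)·I) = n − 2 = 3

Summary:
  λ = 4: algebraic multiplicity = 5, geometric multiplicity = 3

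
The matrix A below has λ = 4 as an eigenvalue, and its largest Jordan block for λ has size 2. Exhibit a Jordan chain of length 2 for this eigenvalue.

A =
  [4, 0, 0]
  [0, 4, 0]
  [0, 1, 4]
A Jordan chain for λ = 4 of length 2:
v_1 = (0, 0, 1)ᵀ
v_2 = (0, 1, 0)ᵀ

Let N = A − (4)·I. We want v_2 with N^2 v_2 = 0 but N^1 v_2 ≠ 0; then v_{j-1} := N · v_j for j = 2, …, 2.

Pick v_2 = (0, 1, 0)ᵀ.
Then v_1 = N · v_2 = (0, 0, 1)ᵀ.

Sanity check: (A − (4)·I) v_1 = (0, 0, 0)ᵀ = 0. ✓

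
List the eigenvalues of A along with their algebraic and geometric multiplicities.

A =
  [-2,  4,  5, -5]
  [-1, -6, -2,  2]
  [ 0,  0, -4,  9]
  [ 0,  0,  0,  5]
λ = -4: alg = 3, geom = 1; λ = 5: alg = 1, geom = 1

Step 1 — factor the characteristic polynomial to read off the algebraic multiplicities:
  χ_A(x) = (x - 5)*(x + 4)^3

Step 2 — compute geometric multiplicities via the rank-nullity identity g(λ) = n − rank(A − λI):
  rank(A − (-4)·I) = 3, so dim ker(A − (-4)·I) = n − 3 = 1
  rank(A − (5)·I) = 3, so dim ker(A − (5)·I) = n − 3 = 1

Summary:
  λ = -4: algebraic multiplicity = 3, geometric multiplicity = 1
  λ = 5: algebraic multiplicity = 1, geometric multiplicity = 1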